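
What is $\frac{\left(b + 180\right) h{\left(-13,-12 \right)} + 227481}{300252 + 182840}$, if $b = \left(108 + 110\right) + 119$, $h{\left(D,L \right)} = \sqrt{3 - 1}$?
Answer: $\frac{227481}{483092} + \frac{517 \sqrt{2}}{483092} \approx 0.4724$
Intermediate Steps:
$h{\left(D,L \right)} = \sqrt{2}$
$b = 337$ ($b = 218 + 119 = 337$)
$\frac{\left(b + 180\right) h{\left(-13,-12 \right)} + 227481}{300252 + 182840} = \frac{\left(337 + 180\right) \sqrt{2} + 227481}{300252 + 182840} = \frac{517 \sqrt{2} + 227481}{483092} = \left(227481 + 517 \sqrt{2}\right) \frac{1}{483092} = \frac{227481}{483092} + \frac{517 \sqrt{2}}{483092}$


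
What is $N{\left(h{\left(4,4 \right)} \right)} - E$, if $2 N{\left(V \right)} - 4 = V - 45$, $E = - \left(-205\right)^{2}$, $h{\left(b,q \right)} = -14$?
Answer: $\frac{83995}{2} \approx 41998.0$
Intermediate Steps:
$E = -42025$ ($E = \left(-1\right) 42025 = -42025$)
$N{\left(V \right)} = - \frac{41}{2} + \frac{V}{2}$ ($N{\left(V \right)} = 2 + \frac{V - 45}{2} = 2 + \frac{-45 + V}{2} = 2 + \left(- \frac{45}{2} + \frac{V}{2}\right) = - \frac{41}{2} + \frac{V}{2}$)
$N{\left(h{\left(4,4 \right)} \right)} - E = \left(- \frac{41}{2} + \frac{1}{2} \left(-14\right)\right) - -42025 = \left(- \frac{41}{2} - 7\right) + 42025 = - \frac{55}{2} + 42025 = \frac{83995}{2}$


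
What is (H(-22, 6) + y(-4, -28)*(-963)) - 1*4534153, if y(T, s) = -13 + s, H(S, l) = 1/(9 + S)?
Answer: -58430711/13 ≈ -4.4947e+6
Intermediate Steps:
(H(-22, 6) + y(-4, -28)*(-963)) - 1*4534153 = (1/(9 - 22) + (-13 - 28)*(-963)) - 1*4534153 = (1/(-13) - 41*(-963)) - 4534153 = (-1/13 + 39483) - 4534153 = 513278/13 - 4534153 = -58430711/13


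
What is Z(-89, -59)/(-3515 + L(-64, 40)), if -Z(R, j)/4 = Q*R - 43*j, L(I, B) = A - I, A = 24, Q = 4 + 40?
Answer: -5516/3427 ≈ -1.6096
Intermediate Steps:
Q = 44
L(I, B) = 24 - I
Z(R, j) = -176*R + 172*j (Z(R, j) = -4*(44*R - 43*j) = -4*(-43*j + 44*R) = -176*R + 172*j)
Z(-89, -59)/(-3515 + L(-64, 40)) = (-176*(-89) + 172*(-59))/(-3515 + (24 - 1*(-64))) = (15664 - 10148)/(-3515 + (24 + 64)) = 5516/(-3515 + 88) = 5516/(-3427) = 5516*(-1/3427) = -5516/3427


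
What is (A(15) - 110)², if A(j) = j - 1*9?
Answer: 10816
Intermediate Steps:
A(j) = -9 + j (A(j) = j - 9 = -9 + j)
(A(15) - 110)² = ((-9 + 15) - 110)² = (6 - 110)² = (-104)² = 10816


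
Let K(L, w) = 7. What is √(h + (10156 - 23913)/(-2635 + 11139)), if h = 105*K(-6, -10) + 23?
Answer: 5*√547000666/4252 ≈ 27.502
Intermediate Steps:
h = 758 (h = 105*7 + 23 = 735 + 23 = 758)
√(h + (10156 - 23913)/(-2635 + 11139)) = √(758 + (10156 - 23913)/(-2635 + 11139)) = √(758 - 13757/8504) = √(6432275/8504) = 5*√547000666/4252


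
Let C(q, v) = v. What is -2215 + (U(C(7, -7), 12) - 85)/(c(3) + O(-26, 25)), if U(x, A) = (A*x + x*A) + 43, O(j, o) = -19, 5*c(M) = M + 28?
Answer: -70355/32 ≈ -2198.6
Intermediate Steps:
c(M) = 28/5 + M/5 (c(M) = (M + 28)/5 = (28 + M)/5 = 28/5 + M/5)
U(x, A) = 43 + 2*A*x (U(x, A) = (A*x + A*x) + 43 = 2*A*x + 43 = 43 + 2*A*x)
-2215 + (U(C(7, -7), 12) - 85)/(c(3) + O(-26, 25)) = -2215 + ((43 + 2*12*(-7)) - 85)/((28/5 + (1/5)*3) - 19) = -2215 + ((43 - 168) - 85)/((28/5 + 3/5) - 19) = -2215 + (-125 - 85)/(31/5 - 19) = -2215 - 210/(-64/5) = -2215 - 210*(-5/64) = -2215 + 525/32 = -70355/32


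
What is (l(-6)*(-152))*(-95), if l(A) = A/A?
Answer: 14440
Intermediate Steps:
l(A) = 1
(l(-6)*(-152))*(-95) = (1*(-152))*(-95) = -152*(-95) = 14440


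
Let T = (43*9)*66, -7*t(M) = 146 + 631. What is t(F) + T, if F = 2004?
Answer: 25431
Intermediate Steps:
t(M) = -111 (t(M) = -(146 + 631)/7 = -1/7*777 = -111)
T = 25542 (T = 387*66 = 25542)
t(F) + T = -111 + 25542 = 25431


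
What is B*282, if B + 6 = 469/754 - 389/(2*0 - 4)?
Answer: 19534563/754 ≈ 25908.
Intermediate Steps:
B = 138543/1508 (B = -6 + (469/754 - 389/(2*0 - 4)) = -6 + (469*(1/754) - 389/(0 - 4)) = -6 + (469/754 - 389/(-4)) = -6 + (469/754 - 389*(-¼)) = -6 + (469/754 + 389/4) = -6 + 147591/1508 = 138543/1508 ≈ 91.872)
B*282 = (138543/1508)*282 = 19534563/754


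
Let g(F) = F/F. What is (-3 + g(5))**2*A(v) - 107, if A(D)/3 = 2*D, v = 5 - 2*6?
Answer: -275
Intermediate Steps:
g(F) = 1
v = -7 (v = 5 - 12 = -7)
A(D) = 6*D (A(D) = 3*(2*D) = 6*D)
(-3 + g(5))**2*A(v) - 107 = (-3 + 1)**2*(6*(-7)) - 107 = (-2)**2*(-42) - 107 = 4*(-42) - 107 = -168 - 107 = -275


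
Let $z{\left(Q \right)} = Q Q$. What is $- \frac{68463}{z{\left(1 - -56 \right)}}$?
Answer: $- \frac{7607}{361} \approx -21.072$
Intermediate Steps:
$z{\left(Q \right)} = Q^{2}$
$- \frac{68463}{z{\left(1 - -56 \right)}} = - \frac{68463}{\left(1 - -56\right)^{2}} = - \frac{68463}{\left(1 + 56\right)^{2}} = - \frac{68463}{57^{2}} = - \frac{68463}{3249} = \left(-68463\right) \frac{1}{3249} = - \frac{7607}{361}$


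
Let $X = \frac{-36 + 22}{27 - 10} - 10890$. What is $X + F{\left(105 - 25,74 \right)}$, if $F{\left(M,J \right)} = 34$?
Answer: $- \frac{184566}{17} \approx -10857.0$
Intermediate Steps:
$X = - \frac{185144}{17}$ ($X = - \frac{14}{17} - 10890 = - \frac{185144}{17} \approx -10891.0$)
$X + F{\left(105 - 25,74 \right)} = - \frac{185144}{17} + 34 = - \frac{184566}{17}$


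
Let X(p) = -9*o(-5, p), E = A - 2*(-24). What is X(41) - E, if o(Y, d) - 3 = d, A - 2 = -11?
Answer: -435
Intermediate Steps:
A = -9 (A = 2 - 11 = -9)
o(Y, d) = 3 + d
E = 39 (E = -9 - 2*(-24) = -9 + 48 = 39)
X(p) = -27 - 9*p (X(p) = -9*(3 + p) = -27 - 9*p)
X(41) - E = (-27 - 9*41) - 1*39 = (-27 - 369) - 39 = -396 - 39 = -435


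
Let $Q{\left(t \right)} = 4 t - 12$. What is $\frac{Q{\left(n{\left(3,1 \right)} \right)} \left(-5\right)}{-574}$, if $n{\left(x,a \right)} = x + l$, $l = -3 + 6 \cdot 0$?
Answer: $- \frac{30}{287} \approx -0.10453$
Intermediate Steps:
$l = -3$ ($l = -3 + 0 = -3$)
$n{\left(x,a \right)} = -3 + x$ ($n{\left(x,a \right)} = x - 3 = -3 + x$)
$Q{\left(t \right)} = -12 + 4 t$
$\frac{Q{\left(n{\left(3,1 \right)} \right)} \left(-5\right)}{-574} = \frac{\left(-12 + 4 \left(-3 + 3\right)\right) \left(-5\right)}{-574} = \left(-12 + 4 \cdot 0\right) \left(-5\right) \left(- \frac{1}{574}\right) = \left(-12 + 0\right) \left(-5\right) \left(- \frac{1}{574}\right) = \left(-12\right) \left(-5\right) \left(- \frac{1}{574}\right) = 60 \left(- \frac{1}{574}\right) = - \frac{30}{287}$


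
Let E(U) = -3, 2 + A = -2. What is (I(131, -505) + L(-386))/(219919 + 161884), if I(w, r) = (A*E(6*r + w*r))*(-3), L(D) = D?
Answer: -422/381803 ≈ -0.0011053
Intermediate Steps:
A = -4 (A = -2 - 2 = -4)
I(w, r) = -36 (I(w, r) = -4*(-3)*(-3) = 12*(-3) = -36)
(I(131, -505) + L(-386))/(219919 + 161884) = (-36 - 386)/(219919 + 161884) = -422/381803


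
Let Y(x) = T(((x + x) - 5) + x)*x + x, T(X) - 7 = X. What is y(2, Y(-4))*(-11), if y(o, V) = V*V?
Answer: -14256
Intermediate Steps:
T(X) = 7 + X
Y(x) = x + x*(2 + 3*x) (Y(x) = (7 + (((x + x) - 5) + x))*x + x = (7 + ((2*x - 5) + x))*x + x = (7 + ((-5 + 2*x) + x))*x + x = (7 + (-5 + 3*x))*x + x = (2 + 3*x)*x + x = x*(2 + 3*x) + x = x + x*(2 + 3*x))
y(o, V) = V**2
y(2, Y(-4))*(-11) = (3*(-4)*(1 - 4))**2*(-11) = (3*(-4)*(-3))**2*(-11) = 36**2*(-11) = 1296*(-11) = -14256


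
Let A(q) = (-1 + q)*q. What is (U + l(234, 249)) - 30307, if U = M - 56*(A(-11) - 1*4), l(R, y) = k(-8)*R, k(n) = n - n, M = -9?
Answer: -37484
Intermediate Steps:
k(n) = 0
A(q) = q*(-1 + q)
l(R, y) = 0 (l(R, y) = 0*R = 0)
U = -7177 (U = -9 - 56*(-11*(-1 - 11) - 1*4) = -9 - 56*(-11*(-12) - 4) = -9 - 56*(132 - 4) = -9 - 56*128 = -9 - 7168 = -7177)
(U + l(234, 249)) - 30307 = (-7177 + 0) - 30307 = -7177 - 30307 = -37484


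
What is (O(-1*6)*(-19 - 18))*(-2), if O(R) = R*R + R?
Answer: 2220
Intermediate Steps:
O(R) = R + R² (O(R) = R² + R = R + R²)
(O(-1*6)*(-19 - 18))*(-2) = (((-1*6)*(1 - 1*6))*(-19 - 18))*(-2) = (-6*(1 - 6)*(-37))*(-2) = (-6*(-5)*(-37))*(-2) = (30*(-37))*(-2) = -1110*(-2) = 2220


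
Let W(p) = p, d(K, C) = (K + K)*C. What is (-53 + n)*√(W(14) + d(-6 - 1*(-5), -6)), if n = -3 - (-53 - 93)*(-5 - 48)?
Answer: -7794*√26 ≈ -39742.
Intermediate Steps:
d(K, C) = 2*C*K (d(K, C) = (2*K)*C = 2*C*K)
n = -7741 (n = -3 - (-146)*(-53) = -3 - 1*7738 = -3 - 7738 = -7741)
(-53 + n)*√(W(14) + d(-6 - 1*(-5), -6)) = (-53 - 7741)*√(14 + 2*(-6)*(-6 - 1*(-5))) = -7794*√(14 + 2*(-6)*(-6 + 5)) = -7794*√(14 + 2*(-6)*(-1)) = -7794*√(14 + 12) = -7794*√26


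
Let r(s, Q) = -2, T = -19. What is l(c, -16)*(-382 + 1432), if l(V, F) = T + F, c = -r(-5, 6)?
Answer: -36750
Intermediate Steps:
c = 2 (c = -1*(-2) = 2)
l(V, F) = -19 + F
l(c, -16)*(-382 + 1432) = (-19 - 16)*(-382 + 1432) = -35*1050 = -36750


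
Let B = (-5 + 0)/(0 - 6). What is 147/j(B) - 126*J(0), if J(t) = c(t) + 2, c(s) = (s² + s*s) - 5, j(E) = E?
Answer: 2772/5 ≈ 554.40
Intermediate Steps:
B = ⅚ (B = -5/(-6) = -5*(-⅙) = ⅚ ≈ 0.83333)
c(s) = -5 + 2*s² (c(s) = (s² + s²) - 5 = 2*s² - 5 = -5 + 2*s²)
J(t) = -3 + 2*t² (J(t) = (-5 + 2*t²) + 2 = -3 + 2*t²)
147/j(B) - 126*J(0) = 147/(⅚) - 126*(-3 + 2*0²) = 147*(6/5) - 126*(-3 + 2*0) = 882/5 - 126*(-3 + 0) = 882/5 - 126*(-3) = 882/5 + 378 = 2772/5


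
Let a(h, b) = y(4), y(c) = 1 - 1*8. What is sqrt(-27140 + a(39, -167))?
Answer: I*sqrt(27147) ≈ 164.76*I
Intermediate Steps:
y(c) = -7 (y(c) = 1 - 8 = -7)
a(h, b) = -7
sqrt(-27140 + a(39, -167)) = sqrt(-27140 - 7) = sqrt(-27147) = I*sqrt(27147)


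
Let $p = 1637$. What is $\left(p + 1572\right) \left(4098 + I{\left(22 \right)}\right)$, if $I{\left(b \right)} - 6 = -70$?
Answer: $12945106$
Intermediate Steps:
$I{\left(b \right)} = -64$ ($I{\left(b \right)} = 6 - 70 = -64$)
$\left(p + 1572\right) \left(4098 + I{\left(22 \right)}\right) = \left(1637 + 1572\right) \left(4098 - 64\right) = 3209 \cdot 4034 = 12945106$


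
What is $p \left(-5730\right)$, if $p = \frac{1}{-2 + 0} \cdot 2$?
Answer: $5730$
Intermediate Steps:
$p = -1$ ($p = \frac{1}{-2} \cdot 2 = \left(- \frac{1}{2}\right) 2 = -1$)
$p \left(-5730\right) = \left(-1\right) \left(-5730\right) = 5730$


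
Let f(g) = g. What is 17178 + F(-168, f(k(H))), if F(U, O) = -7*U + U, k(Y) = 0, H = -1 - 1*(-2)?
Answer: 18186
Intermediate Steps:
H = 1 (H = -1 + 2 = 1)
F(U, O) = -6*U
17178 + F(-168, f(k(H))) = 17178 - 6*(-168) = 17178 + 1008 = 18186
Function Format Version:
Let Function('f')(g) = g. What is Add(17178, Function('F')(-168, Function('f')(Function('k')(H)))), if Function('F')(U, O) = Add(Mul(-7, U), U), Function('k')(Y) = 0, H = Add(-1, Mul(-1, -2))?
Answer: 18186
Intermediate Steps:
H = 1 (H = Add(-1, 2) = 1)
Function('F')(U, O) = Mul(-6, U)
Add(17178, Function('F')(-168, Function('f')(Function('k')(H)))) = Add(17178, Mul(-6, -168)) = Add(17178, 1008) = 18186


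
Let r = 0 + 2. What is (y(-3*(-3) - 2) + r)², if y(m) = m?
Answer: 81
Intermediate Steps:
r = 2
(y(-3*(-3) - 2) + r)² = ((-3*(-3) - 2) + 2)² = ((9 - 2) + 2)² = (7 + 2)² = 9² = 81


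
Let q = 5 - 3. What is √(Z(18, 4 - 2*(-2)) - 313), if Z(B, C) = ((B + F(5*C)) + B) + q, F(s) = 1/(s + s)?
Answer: I*√109995/20 ≈ 16.583*I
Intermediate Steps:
q = 2
F(s) = 1/(2*s)
Z(B, C) = 2 + 2*B + 1/(10*C) (Z(B, C) = ((B + 1/(2*((5*C)))) + B) + 2 = ((B + (1/(5*C))/2) + B) + 2 = ((B + 1/(10*C)) + B) + 2 = (2*B + 1/(10*C)) + 2 = 2 + 2*B + 1/(10*C))
√(Z(18, 4 - 2*(-2)) - 313) = √((2 + 2*18 + 1/(10*(4 - 2*(-2)))) - 313) = √((2 + 36 + 1/(10*(4 + 4))) - 313) = √((2 + 36 + (⅒)/8) - 313) = √((2 + 36 + (⅒)*(⅛)) - 313) = √((2 + 36 + 1/80) - 313) = √(3041/80 - 313) = √(-21999/80) = I*√109995/20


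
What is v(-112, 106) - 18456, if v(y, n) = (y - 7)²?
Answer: -4295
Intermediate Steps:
v(y, n) = (-7 + y)²
v(-112, 106) - 18456 = (-7 - 112)² - 18456 = (-119)² - 18456 = 14161 - 18456 = -4295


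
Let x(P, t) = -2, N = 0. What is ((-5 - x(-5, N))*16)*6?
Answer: -288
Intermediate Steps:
((-5 - x(-5, N))*16)*6 = ((-5 - 1*(-2))*16)*6 = ((-5 + 2)*16)*6 = -3*16*6 = -48*6 = -288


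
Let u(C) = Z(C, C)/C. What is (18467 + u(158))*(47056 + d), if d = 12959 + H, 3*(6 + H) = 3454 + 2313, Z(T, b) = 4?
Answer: 271053937630/237 ≈ 1.1437e+9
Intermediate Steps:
H = 5749/3 (H = -6 + (3454 + 2313)/3 = -6 + (1/3)*5767 = -6 + 5767/3 = 5749/3 ≈ 1916.3)
d = 44626/3 (d = 12959 + 5749/3 = 44626/3 ≈ 14875.)
u(C) = 4/C
(18467 + u(158))*(47056 + d) = (18467 + 4/158)*(47056 + 44626/3) = (18467 + 4*(1/158))*(185794/3) = (18467 + 2/79)*(185794/3) = (1458895/79)*(185794/3) = 271053937630/237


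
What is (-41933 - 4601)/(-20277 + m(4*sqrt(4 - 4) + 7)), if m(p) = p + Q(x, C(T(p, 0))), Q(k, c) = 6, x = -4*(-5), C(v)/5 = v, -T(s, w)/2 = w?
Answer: 23267/10132 ≈ 2.2964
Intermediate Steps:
T(s, w) = -2*w
C(v) = 5*v
x = 20
m(p) = 6 + p (m(p) = p + 6 = 6 + p)
(-41933 - 4601)/(-20277 + m(4*sqrt(4 - 4) + 7)) = (-41933 - 4601)/(-20277 + (6 + (4*sqrt(4 - 4) + 7))) = -46534/(-20277 + (6 + (4*sqrt(0) + 7))) = -46534/(-20277 + (6 + (4*0 + 7))) = -46534/(-20277 + (6 + (0 + 7))) = -46534/(-20277 + (6 + 7)) = -46534/(-20277 + 13) = -46534/(-20264) = -46534*(-1/20264) = 23267/10132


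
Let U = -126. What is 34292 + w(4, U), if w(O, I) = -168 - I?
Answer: 34250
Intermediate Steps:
34292 + w(4, U) = 34292 + (-168 - 1*(-126)) = 34292 + (-168 + 126) = 34292 - 42 = 34250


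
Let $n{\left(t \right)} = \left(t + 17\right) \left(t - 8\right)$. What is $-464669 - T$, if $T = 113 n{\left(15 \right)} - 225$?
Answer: $-489756$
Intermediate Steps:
$n{\left(t \right)} = \left(-8 + t\right) \left(17 + t\right)$ ($n{\left(t \right)} = \left(17 + t\right) \left(-8 + t\right) = \left(-8 + t\right) \left(17 + t\right)$)
$T = 25087$ ($T = 113 \left(-136 + 15^{2} + 9 \cdot 15\right) - 225 = 113 \left(-136 + 225 + 135\right) - 225 = 113 \cdot 224 - 225 = 25312 - 225 = 25087$)
$-464669 - T = -464669 - 25087 = -489756$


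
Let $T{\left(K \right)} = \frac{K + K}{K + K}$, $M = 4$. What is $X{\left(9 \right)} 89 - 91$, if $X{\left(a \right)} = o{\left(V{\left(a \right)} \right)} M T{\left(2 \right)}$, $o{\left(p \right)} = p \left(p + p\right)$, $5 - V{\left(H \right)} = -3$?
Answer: $45477$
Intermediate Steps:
$T{\left(K \right)} = 1$ ($T{\left(K \right)} = \frac{2 K}{2 K} = 2 K \frac{1}{2 K} = 1$)
$V{\left(H \right)} = 8$ ($V{\left(H \right)} = 5 - -3 = 5 + 3 = 8$)
$o{\left(p \right)} = 2 p^{2}$ ($o{\left(p \right)} = p 2 p = 2 p^{2}$)
$X{\left(a \right)} = 512$ ($X{\left(a \right)} = 2 \cdot 8^{2} \cdot 4 \cdot 1 = 2 \cdot 64 \cdot 4 \cdot 1 = 128 \cdot 4 \cdot 1 = 512 \cdot 1 = 512$)
$X{\left(9 \right)} 89 - 91 = 512 \cdot 89 - 91 = 45568 - 91 = 45477$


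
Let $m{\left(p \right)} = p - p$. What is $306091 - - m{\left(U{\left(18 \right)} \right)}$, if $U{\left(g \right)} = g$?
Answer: $306091$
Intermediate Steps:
$m{\left(p \right)} = 0$
$306091 - - m{\left(U{\left(18 \right)} \right)} = 306091 - \left(-1\right) 0 = 306091 - 0 = 306091 + 0 = 306091$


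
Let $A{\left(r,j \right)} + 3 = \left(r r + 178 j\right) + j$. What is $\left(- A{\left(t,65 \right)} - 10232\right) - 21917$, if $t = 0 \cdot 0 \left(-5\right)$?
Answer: $-43781$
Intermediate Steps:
$t = 0$ ($t = 0 \left(-5\right) = 0$)
$A{\left(r,j \right)} = -3 + r^{2} + 179 j$ ($A{\left(r,j \right)} = -3 + \left(\left(r r + 178 j\right) + j\right) = -3 + \left(\left(r^{2} + 178 j\right) + j\right) = -3 + \left(r^{2} + 179 j\right) = -3 + r^{2} + 179 j$)
$\left(- A{\left(t,65 \right)} - 10232\right) - 21917 = \left(- (-3 + 0^{2} + 179 \cdot 65) - 10232\right) - 21917 = \left(- (-3 + 0 + 11635) - 10232\right) - 21917 = \left(\left(-1\right) 11632 - 10232\right) - 21917 = \left(-11632 - 10232\right) - 21917 = -21864 - 21917 = -43781$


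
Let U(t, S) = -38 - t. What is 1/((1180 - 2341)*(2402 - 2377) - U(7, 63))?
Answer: -1/28980 ≈ -3.4507e-5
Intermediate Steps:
1/((1180 - 2341)*(2402 - 2377) - U(7, 63)) = 1/((1180 - 2341)*(2402 - 2377) - (-38 - 1*7)) = 1/(-1161*25 - (-38 - 7)) = 1/(-29025 - 1*(-45)) = 1/(-29025 + 45) = 1/(-28980) = -1/28980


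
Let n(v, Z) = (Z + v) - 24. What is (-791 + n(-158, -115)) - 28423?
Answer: -29511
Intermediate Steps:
n(v, Z) = -24 + Z + v
(-791 + n(-158, -115)) - 28423 = (-791 + (-24 - 115 - 158)) - 28423 = (-791 - 297) - 28423 = -1088 - 28423 = -29511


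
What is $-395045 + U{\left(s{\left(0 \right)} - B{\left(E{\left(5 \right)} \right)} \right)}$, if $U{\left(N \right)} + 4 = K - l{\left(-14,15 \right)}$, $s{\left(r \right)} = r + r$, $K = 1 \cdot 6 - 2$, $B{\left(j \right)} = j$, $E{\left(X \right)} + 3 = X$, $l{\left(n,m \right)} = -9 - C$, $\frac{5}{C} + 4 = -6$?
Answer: $- \frac{790073}{2} \approx -3.9504 \cdot 10^{5}$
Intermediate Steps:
$C = - \frac{1}{2}$ ($C = \frac{5}{-4 - 6} = \frac{5}{-10} = 5 \left(- \frac{1}{10}\right) = - \frac{1}{2} \approx -0.5$)
$l{\left(n,m \right)} = - \frac{17}{2}$ ($l{\left(n,m \right)} = -9 - - \frac{1}{2} = -9 + \frac{1}{2} = - \frac{17}{2}$)
$E{\left(X \right)} = -3 + X$
$K = 4$ ($K = 6 - 2 = 4$)
$s{\left(r \right)} = 2 r$
$U{\left(N \right)} = \frac{17}{2}$ ($U{\left(N \right)} = -4 + \left(4 - - \frac{17}{2}\right) = -4 + \left(4 + \frac{17}{2}\right) = -4 + \frac{25}{2} = \frac{17}{2}$)
$-395045 + U{\left(s{\left(0 \right)} - B{\left(E{\left(5 \right)} \right)} \right)} = -395045 + \frac{17}{2} = - \frac{790073}{2}$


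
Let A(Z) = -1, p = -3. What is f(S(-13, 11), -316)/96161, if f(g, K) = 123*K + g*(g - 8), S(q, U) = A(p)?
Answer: -38859/96161 ≈ -0.40410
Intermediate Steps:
S(q, U) = -1
f(g, K) = 123*K + g*(-8 + g)
f(S(-13, 11), -316)/96161 = ((-1)² - 8*(-1) + 123*(-316))/96161 = (1 + 8 - 38868)*(1/96161) = -38859*1/96161 = -38859/96161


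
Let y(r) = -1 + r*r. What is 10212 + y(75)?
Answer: 15836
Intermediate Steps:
y(r) = -1 + r**2
10212 + y(75) = 10212 + (-1 + 75**2) = 10212 + (-1 + 5625) = 10212 + 5624 = 15836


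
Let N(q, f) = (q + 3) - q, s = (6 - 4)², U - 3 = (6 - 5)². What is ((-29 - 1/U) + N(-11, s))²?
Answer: 11025/16 ≈ 689.06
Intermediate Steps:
U = 4 (U = 3 + (6 - 5)² = 3 + 1² = 3 + 1 = 4)
s = 4 (s = 2² = 4)
N(q, f) = 3 (N(q, f) = (3 + q) - q = 3)
((-29 - 1/U) + N(-11, s))² = ((-29 - 1/4) + 3)² = ((-29 - 1*¼) + 3)² = ((-29 - ¼) + 3)² = (-117/4 + 3)² = (-105/4)² = 11025/16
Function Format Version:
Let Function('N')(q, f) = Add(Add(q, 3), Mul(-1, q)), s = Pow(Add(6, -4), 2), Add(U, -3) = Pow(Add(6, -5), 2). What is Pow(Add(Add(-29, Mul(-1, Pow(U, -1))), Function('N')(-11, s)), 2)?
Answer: Rational(11025, 16) ≈ 689.06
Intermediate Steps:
U = 4 (U = Add(3, Pow(Add(6, -5), 2)) = Add(3, Pow(1, 2)) = Add(3, 1) = 4)
s = 4 (s = Pow(2, 2) = 4)
Function('N')(q, f) = 3 (Function('N')(q, f) = Add(Add(3, q), Mul(-1, q)) = 3)
Pow(Add(Add(-29, Mul(-1, Pow(U, -1))), Function('N')(-11, s)), 2) = Pow(Add(Add(-29, Mul(-1, Pow(4, -1))), 3), 2) = Pow(Add(Add(-29, Mul(-1, Rational(1, 4))), 3), 2) = Pow(Add(Add(-29, Rational(-1, 4)), 3), 2) = Pow(Add(Rational(-117, 4), 3), 2) = Pow(Rational(-105, 4), 2) = Rational(11025, 16)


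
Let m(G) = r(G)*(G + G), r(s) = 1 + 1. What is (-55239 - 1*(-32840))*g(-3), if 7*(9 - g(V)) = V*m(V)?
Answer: -604773/7 ≈ -86396.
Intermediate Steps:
r(s) = 2
m(G) = 4*G (m(G) = 2*(G + G) = 2*(2*G) = 4*G)
g(V) = 9 - 4*V**2/7 (g(V) = 9 - V*4*V/7 = 9 - 4*V**2/7)
(-55239 - 1*(-32840))*g(-3) = (-55239 - 1*(-32840))*(9 - 4/7*(-3)**2) = (-55239 + 32840)*(9 - 4/7*9) = -22399*(9 - 36/7) = -22399*27/7 = -604773/7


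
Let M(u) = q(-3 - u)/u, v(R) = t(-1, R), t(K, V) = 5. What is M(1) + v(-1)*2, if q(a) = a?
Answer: 6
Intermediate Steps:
v(R) = 5
M(u) = (-3 - u)/u
M(1) + v(-1)*2 = (-3 - 1*1)/1 + 5*2 = 1*(-3 - 1) + 10 = 1*(-4) + 10 = -4 + 10 = 6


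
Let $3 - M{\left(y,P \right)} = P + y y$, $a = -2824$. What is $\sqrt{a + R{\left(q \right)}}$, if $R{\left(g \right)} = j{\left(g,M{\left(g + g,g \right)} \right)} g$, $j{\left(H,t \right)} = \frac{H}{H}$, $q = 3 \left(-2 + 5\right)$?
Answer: $i \sqrt{2815} \approx 53.057 i$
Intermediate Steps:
$q = 9$ ($q = 3 \cdot 3 = 9$)
$M{\left(y,P \right)} = 3 - P - y^{2}$ ($M{\left(y,P \right)} = 3 - \left(P + y y\right) = 3 - \left(P + y^{2}\right) = 3 - P - y^{2}$)
$j{\left(H,t \right)} = 1$
$R{\left(g \right)} = g$ ($R{\left(g \right)} = 1 g = g$)
$\sqrt{a + R{\left(q \right)}} = \sqrt{-2824 + 9} = \sqrt{-2815} = i \sqrt{2815}$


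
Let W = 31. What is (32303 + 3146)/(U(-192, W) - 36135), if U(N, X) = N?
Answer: -35449/36327 ≈ -0.97583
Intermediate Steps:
(32303 + 3146)/(U(-192, W) - 36135) = (32303 + 3146)/(-192 - 36135) = 35449/(-36327) = 35449*(-1/36327) = -35449/36327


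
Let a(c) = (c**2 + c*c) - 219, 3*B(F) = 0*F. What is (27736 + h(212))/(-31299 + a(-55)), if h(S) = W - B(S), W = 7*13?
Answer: -27827/25468 ≈ -1.0926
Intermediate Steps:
B(F) = 0 (B(F) = (0*F)/3 = (1/3)*0 = 0)
W = 91
a(c) = -219 + 2*c**2 (a(c) = (c**2 + c**2) - 219 = 2*c**2 - 219 = -219 + 2*c**2)
h(S) = 91 (h(S) = 91 - 1*0 = 91 + 0 = 91)
(27736 + h(212))/(-31299 + a(-55)) = (27736 + 91)/(-31299 + (-219 + 2*(-55)**2)) = 27827/(-31299 + (-219 + 2*3025)) = 27827/(-31299 + (-219 + 6050)) = 27827/(-31299 + 5831) = 27827/(-25468) = 27827*(-1/25468) = -27827/25468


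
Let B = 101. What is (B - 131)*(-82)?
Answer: 2460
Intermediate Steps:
(B - 131)*(-82) = (101 - 131)*(-82) = -30*(-82) = 2460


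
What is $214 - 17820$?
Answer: $-17606$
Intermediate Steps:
$214 - 17820 = -17606$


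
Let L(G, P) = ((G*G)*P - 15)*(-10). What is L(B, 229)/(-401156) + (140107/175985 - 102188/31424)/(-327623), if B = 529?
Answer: 72566845655271441001467/45426032884950573520 ≈ 1597.5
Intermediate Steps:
L(G, P) = 150 - 10*P*G² (L(G, P) = (G²*P - 15)*(-10) = (P*G² - 15)*(-10) = (-15 + P*G²)*(-10) = 150 - 10*P*G²)
L(B, 229)/(-401156) + (140107/175985 - 102188/31424)/(-327623) = (150 - 10*229*529²)/(-401156) + (140107/175985 - 102188/31424)/(-327623) = (150 - 10*229*279841)*(-1/401156) + (140107*(1/175985) - 102188*1/31424)*(-1/327623) = (150 - 640835890)*(-1/401156) + (140107/175985 - 25547/7856)*(-1/327623) = -640835740*(-1/401156) - 3395208203/1382538160*(-1/327623) = 160208935/100289 + 3395208203/452951299593680 = 72566845655271441001467/45426032884950573520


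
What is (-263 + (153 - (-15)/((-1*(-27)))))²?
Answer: 970225/81 ≈ 11978.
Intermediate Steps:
(-263 + (153 - (-15)/((-1*(-27)))))² = (-263 + (153 - (-15)/27))² = (-263 + (153 - 1*(-5/9)))² = (-263 + (153 + 5/9))² = (-263 + 1382/9)² = (-985/9)² = 970225/81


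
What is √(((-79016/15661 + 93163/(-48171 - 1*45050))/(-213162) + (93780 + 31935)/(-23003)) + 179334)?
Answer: √9189765423004702972849185179161686664115466/7158590384610528366 ≈ 423.47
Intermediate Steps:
√(((-79016/15661 + 93163/(-48171 - 1*45050))/(-213162) + (93780 + 31935)/(-23003)) + 179334) = √(((-79016*1/15661 + 93163/(-48171 - 45050))*(-1/213162) + 125715*(-1/23003)) + 179334) = √(((-79016/15661 + 93163/(-93221))*(-1/213162) - 125715/23003) + 179334) = √(((-79016/15661 + 93163*(-1/93221))*(-1/213162) - 125715/23003) + 179334) = √(((-79016/15661 - 93163/93221)*(-1/213162) - 125715/23003) + 179334) = √((-8824976279/1459934081*(-1/213162) - 125715/23003) + 179334) = √((8824976279/311202468574122 - 125715/23003) + 179334) = √(-39122615335866401393/7158590384610528366 + 179334) = √(1283739525418408627586851/7158590384610528366) = √9189765423004702972849185179161686664115466/7158590384610528366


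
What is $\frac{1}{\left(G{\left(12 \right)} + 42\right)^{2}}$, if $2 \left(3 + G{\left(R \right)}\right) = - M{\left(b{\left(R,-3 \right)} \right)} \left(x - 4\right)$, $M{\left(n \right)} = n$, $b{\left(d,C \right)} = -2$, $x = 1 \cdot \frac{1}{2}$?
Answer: $\frac{4}{5041} \approx 0.00079349$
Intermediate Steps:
$x = \frac{1}{2}$ ($x = 1 \cdot \frac{1}{2} = \frac{1}{2} \approx 0.5$)
$G{\left(R \right)} = - \frac{13}{2}$ ($G{\left(R \right)} = -3 + \frac{\left(-1\right) \left(- 2 \left(\frac{1}{2} - 4\right)\right)}{2} = -3 + \frac{\left(-1\right) \left(\left(-2\right) \left(- \frac{7}{2}\right)\right)}{2} = -3 + \frac{\left(-1\right) 7}{2} = -3 + \frac{1}{2} \left(-7\right) = -3 - \frac{7}{2} = - \frac{13}{2}$)
$\frac{1}{\left(G{\left(12 \right)} + 42\right)^{2}} = \frac{1}{\left(- \frac{13}{2} + 42\right)^{2}} = \frac{1}{\left(\frac{71}{2}\right)^{2}} = \frac{1}{\frac{5041}{4}} = \frac{4}{5041}$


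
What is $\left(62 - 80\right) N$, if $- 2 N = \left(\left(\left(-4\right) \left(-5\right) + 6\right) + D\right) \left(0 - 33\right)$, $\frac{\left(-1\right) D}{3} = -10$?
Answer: $-16632$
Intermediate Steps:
$D = 30$ ($D = \left(-3\right) \left(-10\right) = 30$)
$N = 924$ ($N = - \frac{\left(\left(\left(-4\right) \left(-5\right) + 6\right) + 30\right) \left(0 - 33\right)}{2} = - \frac{\left(\left(20 + 6\right) + 30\right) \left(-33\right)}{2} = - \frac{\left(26 + 30\right) \left(-33\right)}{2} = - \frac{56 \left(-33\right)}{2} = \left(- \frac{1}{2}\right) \left(-1848\right) = 924$)
$\left(62 - 80\right) N = \left(62 - 80\right) 924 = \left(-18\right) 924 = -16632$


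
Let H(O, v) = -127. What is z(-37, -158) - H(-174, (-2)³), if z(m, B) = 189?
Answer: 316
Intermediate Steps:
z(-37, -158) - H(-174, (-2)³) = 189 - 1*(-127) = 189 + 127 = 316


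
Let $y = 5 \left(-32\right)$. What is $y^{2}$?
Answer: $25600$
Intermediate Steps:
$y = -160$
$y^{2} = \left(-160\right)^{2} = 25600$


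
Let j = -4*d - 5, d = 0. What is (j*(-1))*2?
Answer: 10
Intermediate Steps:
j = -5 (j = -4*0 - 5 = 0 - 5 = -5)
(j*(-1))*2 = -5*(-1)*2 = 5*2 = 10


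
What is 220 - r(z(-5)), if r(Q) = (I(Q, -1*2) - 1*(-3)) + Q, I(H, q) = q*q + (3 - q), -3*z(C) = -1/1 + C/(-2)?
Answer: 417/2 ≈ 208.50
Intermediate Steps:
z(C) = ⅓ + C/6 (z(C) = -(-1/1 + C/(-2))/3 = -(-1*1 + C*(-½))/3 = -(-1 - C/2)/3 = ⅓ + C/6)
I(H, q) = 3 + q² - q (I(H, q) = q² + (3 - q) = 3 + q² - q)
r(Q) = 12 + Q (r(Q) = ((3 + (-1*2)² - (-1)*2) - 1*(-3)) + Q = ((3 + (-2)² - 1*(-2)) + 3) + Q = ((3 + 4 + 2) + 3) + Q = (9 + 3) + Q = 12 + Q)
220 - r(z(-5)) = 220 - (12 + (⅓ + (⅙)*(-5))) = 220 - (12 + (⅓ - ⅚)) = 220 - (12 - ½) = 220 - 1*23/2 = 220 - 23/2 = 417/2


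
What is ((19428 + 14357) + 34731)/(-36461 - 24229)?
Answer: -4894/4335 ≈ -1.1290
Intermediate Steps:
((19428 + 14357) + 34731)/(-36461 - 24229) = (33785 + 34731)/(-60690) = 68516*(-1/60690) = -4894/4335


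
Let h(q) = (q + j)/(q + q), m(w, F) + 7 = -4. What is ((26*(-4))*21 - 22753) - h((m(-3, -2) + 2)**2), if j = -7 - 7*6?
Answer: -2019913/81 ≈ -24937.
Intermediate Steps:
m(w, F) = -11 (m(w, F) = -7 - 4 = -11)
j = -49 (j = -7 - 42 = -49)
h(q) = (-49 + q)/(2*q) (h(q) = (q - 49)/(q + q) = (-49 + q)/((2*q)) = (-49 + q)*(1/(2*q)) = (-49 + q)/(2*q))
((26*(-4))*21 - 22753) - h((m(-3, -2) + 2)**2) = ((26*(-4))*21 - 22753) - (-49 + (-11 + 2)**2)/(2*((-11 + 2)**2)) = (-104*21 - 22753) - (-49 + (-9)**2)/(2*((-9)**2)) = (-2184 - 22753) - (-49 + 81)/(2*81) = -24937 - 32/(2*81) = -24937 - 1*16/81 = -24937 - 16/81 = -2019913/81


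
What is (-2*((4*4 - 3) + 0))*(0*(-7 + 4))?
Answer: 0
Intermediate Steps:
(-2*((4*4 - 3) + 0))*(0*(-7 + 4)) = (-2*((16 - 3) + 0))*(0*(-3)) = -2*(13 + 0)*0 = -2*13*0 = -26*0 = 0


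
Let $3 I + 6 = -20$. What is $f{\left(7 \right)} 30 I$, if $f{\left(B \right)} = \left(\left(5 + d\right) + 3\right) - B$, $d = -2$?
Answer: $260$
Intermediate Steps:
$I = - \frac{26}{3}$ ($I = -2 + \frac{1}{3} \left(-20\right) = -2 - \frac{20}{3} = - \frac{26}{3} \approx -8.6667$)
$f{\left(B \right)} = 6 - B$ ($f{\left(B \right)} = \left(\left(5 - 2\right) + 3\right) - B = \left(3 + 3\right) - B = 6 - B$)
$f{\left(7 \right)} 30 I = \left(6 - 7\right) 30 \left(- \frac{26}{3}\right) = \left(-1\right) 30 \left(- \frac{26}{3}\right) = \left(-30\right) \left(- \frac{26}{3}\right) = 260$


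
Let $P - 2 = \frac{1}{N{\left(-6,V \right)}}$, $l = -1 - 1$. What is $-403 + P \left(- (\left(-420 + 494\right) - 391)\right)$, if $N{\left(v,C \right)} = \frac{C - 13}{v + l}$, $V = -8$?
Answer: $\frac{7387}{21} \approx 351.76$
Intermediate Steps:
$l = -2$ ($l = -1 - 1 = -2$)
$N{\left(v,C \right)} = \frac{-13 + C}{-2 + v}$ ($N{\left(v,C \right)} = \frac{C - 13}{v - 2} = \frac{-13 + C}{-2 + v}$)
$P = \frac{50}{21}$ ($P = 2 + \frac{1}{\frac{1}{-2 - 6} \left(-13 - 8\right)} = 2 + \frac{1}{\frac{1}{-8} \left(-21\right)} = 2 + \frac{1}{\left(- \frac{1}{8}\right) \left(-21\right)} = 2 + \frac{1}{\frac{21}{8}} = 2 + \frac{8}{21} = \frac{50}{21} \approx 2.381$)
$-403 + P \left(- (\left(-420 + 494\right) - 391)\right) = -403 + \frac{50 \left(- (\left(-420 + 494\right) - 391)\right)}{21} = -403 + \frac{50 \left(- (74 - 391)\right)}{21} = -403 + \frac{50 \left(\left(-1\right) \left(-317\right)\right)}{21} = -403 + \frac{50}{21} \cdot 317 = -403 + \frac{15850}{21} = \frac{7387}{21}$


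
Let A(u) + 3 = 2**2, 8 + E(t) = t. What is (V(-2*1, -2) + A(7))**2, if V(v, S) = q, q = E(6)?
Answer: 1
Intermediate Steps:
E(t) = -8 + t
q = -2 (q = -8 + 6 = -2)
A(u) = 1 (A(u) = -3 + 2**2 = -3 + 4 = 1)
V(v, S) = -2
(V(-2*1, -2) + A(7))**2 = (-2 + 1)**2 = (-1)**2 = 1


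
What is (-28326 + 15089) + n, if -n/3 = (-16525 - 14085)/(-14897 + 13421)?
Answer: -3271607/246 ≈ -13299.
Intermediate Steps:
n = -15305/246 (n = -3*(-16525 - 14085)/(-14897 + 13421) = -(-91830)/(-1476) = -(-91830)*(-1)/1476 = -3*15305/738 = -15305/246 ≈ -62.215)
(-28326 + 15089) + n = (-28326 + 15089) - 15305/246 = -13237 - 15305/246 = -3271607/246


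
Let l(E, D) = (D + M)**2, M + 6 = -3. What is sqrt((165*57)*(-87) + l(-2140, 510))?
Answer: 3*I*sqrt(63026) ≈ 753.15*I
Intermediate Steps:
M = -9 (M = -6 - 3 = -9)
l(E, D) = (-9 + D)**2 (l(E, D) = (D - 9)**2 = (-9 + D)**2)
sqrt((165*57)*(-87) + l(-2140, 510)) = sqrt((165*57)*(-87) + (-9 + 510)**2) = sqrt(9405*(-87) + 501**2) = sqrt(-818235 + 251001) = sqrt(-567234) = 3*I*sqrt(63026)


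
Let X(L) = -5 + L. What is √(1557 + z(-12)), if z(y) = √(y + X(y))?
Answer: √(1557 + I*√29) ≈ 39.459 + 0.06824*I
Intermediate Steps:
z(y) = √(-5 + 2*y) (z(y) = √(y + (-5 + y)) = √(-5 + 2*y))
√(1557 + z(-12)) = √(1557 + √(-5 + 2*(-12))) = √(1557 + √(-5 - 24)) = √(1557 + √(-29)) = √(1557 + I*√29)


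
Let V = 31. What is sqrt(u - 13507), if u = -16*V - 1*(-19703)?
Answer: 10*sqrt(57) ≈ 75.498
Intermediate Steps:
u = 19207 (u = -16*31 - 1*(-19703) = -496 + 19703 = 19207)
sqrt(u - 13507) = sqrt(19207 - 13507) = sqrt(5700) = 10*sqrt(57)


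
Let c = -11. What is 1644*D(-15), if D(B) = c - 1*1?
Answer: -19728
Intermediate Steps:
D(B) = -12 (D(B) = -11 - 1*1 = -11 - 1 = -12)
1644*D(-15) = 1644*(-12) = -19728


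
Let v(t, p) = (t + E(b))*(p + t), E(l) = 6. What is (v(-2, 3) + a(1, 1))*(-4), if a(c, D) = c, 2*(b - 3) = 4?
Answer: -20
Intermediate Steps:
b = 5 (b = 3 + (1/2)*4 = 3 + 2 = 5)
v(t, p) = (6 + t)*(p + t) (v(t, p) = (t + 6)*(p + t) = (6 + t)*(p + t))
(v(-2, 3) + a(1, 1))*(-4) = (((-2)**2 + 6*3 + 6*(-2) + 3*(-2)) + 1)*(-4) = ((4 + 18 - 12 - 6) + 1)*(-4) = (4 + 1)*(-4) = 5*(-4) = -20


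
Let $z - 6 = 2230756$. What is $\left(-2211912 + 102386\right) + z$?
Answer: $121236$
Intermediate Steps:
$z = 2230762$ ($z = 6 + 2230756 = 2230762$)
$\left(-2211912 + 102386\right) + z = \left(-2211912 + 102386\right) + 2230762 = -2109526 + 2230762 = 121236$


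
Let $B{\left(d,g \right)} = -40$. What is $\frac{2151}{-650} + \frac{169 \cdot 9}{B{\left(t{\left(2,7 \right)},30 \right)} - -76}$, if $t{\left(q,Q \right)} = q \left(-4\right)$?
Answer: $\frac{50623}{1300} \approx 38.941$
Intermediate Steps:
$t{\left(q,Q \right)} = - 4 q$
$\frac{2151}{-650} + \frac{169 \cdot 9}{B{\left(t{\left(2,7 \right)},30 \right)} - -76} = \frac{2151}{-650} + \frac{169 \cdot 9}{-40 - -76} = 2151 \left(- \frac{1}{650}\right) + \frac{1521}{-40 + 76} = - \frac{2151}{650} + \frac{1521}{36} = - \frac{2151}{650} + 1521 \cdot \frac{1}{36} = - \frac{2151}{650} + \frac{169}{4} = \frac{50623}{1300}$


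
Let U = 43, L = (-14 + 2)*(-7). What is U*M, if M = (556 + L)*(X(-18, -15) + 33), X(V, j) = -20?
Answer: 357760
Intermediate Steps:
L = 84 (L = -12*(-7) = 84)
M = 8320 (M = (556 + 84)*(-20 + 33) = 640*13 = 8320)
U*M = 43*8320 = 357760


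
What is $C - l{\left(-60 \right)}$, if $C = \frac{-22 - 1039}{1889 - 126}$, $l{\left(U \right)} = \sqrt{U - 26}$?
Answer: $- \frac{1061}{1763} - i \sqrt{86} \approx -0.60182 - 9.2736 i$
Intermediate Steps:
$l{\left(U \right)} = \sqrt{-26 + U}$
$C = - \frac{1061}{1763} \approx -0.60182$
$C - l{\left(-60 \right)} = - \frac{1061}{1763} - \sqrt{-26 - 60} = - \frac{1061}{1763} - \sqrt{-86} = - \frac{1061}{1763} - i \sqrt{86}$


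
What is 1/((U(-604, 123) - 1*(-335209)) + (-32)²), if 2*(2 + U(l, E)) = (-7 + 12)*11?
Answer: 2/672517 ≈ 2.9739e-6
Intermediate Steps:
U(l, E) = 51/2 (U(l, E) = -2 + ((-7 + 12)*11)/2 = -2 + (5*11)/2 = -2 + (½)*55 = -2 + 55/2 = 51/2)
1/((U(-604, 123) - 1*(-335209)) + (-32)²) = 1/((51/2 - 1*(-335209)) + (-32)²) = 1/((51/2 + 335209) + 1024) = 1/(670469/2 + 1024) = 1/(672517/2) = 2/672517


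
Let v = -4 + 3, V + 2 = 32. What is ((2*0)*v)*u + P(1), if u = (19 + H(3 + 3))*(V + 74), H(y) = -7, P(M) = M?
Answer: 1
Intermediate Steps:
V = 30 (V = -2 + 32 = 30)
v = -1
u = 1248 (u = (19 - 7)*(30 + 74) = 12*104 = 1248)
((2*0)*v)*u + P(1) = ((2*0)*(-1))*1248 + 1 = (0*(-1))*1248 + 1 = 0*1248 + 1 = 0 + 1 = 1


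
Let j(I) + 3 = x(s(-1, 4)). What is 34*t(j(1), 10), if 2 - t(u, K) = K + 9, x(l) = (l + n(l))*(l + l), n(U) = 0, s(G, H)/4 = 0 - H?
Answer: -578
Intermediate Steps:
s(G, H) = -4*H (s(G, H) = 4*(0 - H) = 4*(-H) = -4*H)
x(l) = 2*l² (x(l) = (l + 0)*(l + l) = l*(2*l) = 2*l²)
j(I) = 509 (j(I) = -3 + 2*(-4*4)² = -3 + 2*(-16)² = -3 + 2*256 = -3 + 512 = 509)
t(u, K) = -7 - K (t(u, K) = 2 - (K + 9) = 2 - (9 + K) = 2 + (-9 - K) = -7 - K)
34*t(j(1), 10) = 34*(-7 - 1*10) = 34*(-7 - 10) = 34*(-17) = -578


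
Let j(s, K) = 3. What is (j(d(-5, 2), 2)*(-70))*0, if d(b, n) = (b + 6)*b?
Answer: 0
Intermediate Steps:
d(b, n) = b*(6 + b) (d(b, n) = (6 + b)*b = b*(6 + b))
(j(d(-5, 2), 2)*(-70))*0 = (3*(-70))*0 = -210*0 = 0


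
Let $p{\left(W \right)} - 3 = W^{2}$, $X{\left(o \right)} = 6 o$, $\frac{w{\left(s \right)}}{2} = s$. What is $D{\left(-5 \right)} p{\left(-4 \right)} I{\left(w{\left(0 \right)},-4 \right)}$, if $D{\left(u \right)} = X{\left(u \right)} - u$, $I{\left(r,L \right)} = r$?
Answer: $0$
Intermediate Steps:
$w{\left(s \right)} = 2 s$
$p{\left(W \right)} = 3 + W^{2}$
$D{\left(u \right)} = 5 u$ ($D{\left(u \right)} = 6 u - u = 5 u$)
$D{\left(-5 \right)} p{\left(-4 \right)} I{\left(w{\left(0 \right)},-4 \right)} = 5 \left(-5\right) \left(3 + \left(-4\right)^{2}\right) 2 \cdot 0 = - 25 \left(3 + 16\right) 0 = \left(-25\right) 19 \cdot 0 = \left(-475\right) 0 = 0$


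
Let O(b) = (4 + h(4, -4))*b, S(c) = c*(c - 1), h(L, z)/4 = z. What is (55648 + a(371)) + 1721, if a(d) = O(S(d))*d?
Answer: -611068671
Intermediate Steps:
h(L, z) = 4*z
S(c) = c*(-1 + c)
O(b) = -12*b (O(b) = (4 + 4*(-4))*b = (4 - 16)*b = -12*b)
a(d) = -12*d**2*(-1 + d) (a(d) = (-12*d*(-1 + d))*d = -12*d**2*(-1 + d))
(55648 + a(371)) + 1721 = (55648 + 12*371**2*(1 - 1*371)) + 1721 = (55648 + 12*137641*(1 - 371)) + 1721 = (55648 + 12*137641*(-370)) + 1721 = (55648 - 611126040) + 1721 = -611070392 + 1721 = -611068671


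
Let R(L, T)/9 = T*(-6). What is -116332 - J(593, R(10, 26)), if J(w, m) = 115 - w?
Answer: -115854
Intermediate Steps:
R(L, T) = -54*T (R(L, T) = 9*(T*(-6)) = 9*(-6*T) = -54*T)
-116332 - J(593, R(10, 26)) = -116332 - (115 - 1*593) = -116332 - (115 - 593) = -116332 - 1*(-478) = -116332 + 478 = -115854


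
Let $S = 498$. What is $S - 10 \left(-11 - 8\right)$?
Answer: $688$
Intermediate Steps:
$S - 10 \left(-11 - 8\right) = 498 - 10 \left(-11 - 8\right) = 498 - -190 = 498 + 190 = 688$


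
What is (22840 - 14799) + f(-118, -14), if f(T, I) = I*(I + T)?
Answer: 9889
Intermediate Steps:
(22840 - 14799) + f(-118, -14) = (22840 - 14799) - 14*(-14 - 118) = 8041 - 14*(-132) = 8041 + 1848 = 9889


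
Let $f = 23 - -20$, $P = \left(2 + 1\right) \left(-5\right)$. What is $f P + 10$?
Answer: $-635$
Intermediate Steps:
$P = -15$ ($P = 3 \left(-5\right) = -15$)
$f = 43$ ($f = 23 + 20 = 43$)
$f P + 10 = 43 \left(-15\right) + 10 = -645 + 10 = -635$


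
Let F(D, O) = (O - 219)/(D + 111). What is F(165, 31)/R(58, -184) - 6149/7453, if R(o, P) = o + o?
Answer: -1709203/2057028 ≈ -0.83091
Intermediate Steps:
R(o, P) = 2*o
F(D, O) = (-219 + O)/(111 + D)
F(165, 31)/R(58, -184) - 6149/7453 = ((-219 + 31)/(111 + 165))/((2*58)) - 6149/7453 = (-188/276)/116 - 6149*1/7453 = ((1/276)*(-188))*(1/116) - 6149/7453 = -47/69*1/116 - 6149/7453 = -47/8004 - 6149/7453 = -1709203/2057028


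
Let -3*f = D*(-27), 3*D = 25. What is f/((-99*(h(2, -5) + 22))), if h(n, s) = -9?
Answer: -25/429 ≈ -0.058275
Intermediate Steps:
D = 25/3 (D = (1/3)*25 = 25/3 ≈ 8.3333)
f = 75 (f = -25*(-27)/9 = -1/3*(-225) = 75)
f/((-99*(h(2, -5) + 22))) = 75/((-99*(-9 + 22))) = 75/((-99*13)) = 75/(-1287) = 75*(-1/1287) = -25/429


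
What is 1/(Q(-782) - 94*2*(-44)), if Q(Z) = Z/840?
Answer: 420/3473849 ≈ 0.00012090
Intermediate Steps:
Q(Z) = Z/840 (Q(Z) = Z*(1/840) = Z/840)
1/(Q(-782) - 94*2*(-44)) = 1/((1/840)*(-782) - 94*2*(-44)) = 1/(-391/420 - 188*(-44)) = 1/(-391/420 + 8272) = 1/(3473849/420) = 420/3473849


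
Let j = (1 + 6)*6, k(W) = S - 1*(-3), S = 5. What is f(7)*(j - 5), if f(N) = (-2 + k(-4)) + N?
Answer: 481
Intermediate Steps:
k(W) = 8 (k(W) = 5 - 1*(-3) = 5 + 3 = 8)
f(N) = 6 + N (f(N) = (-2 + 8) + N = 6 + N)
j = 42 (j = 7*6 = 42)
f(7)*(j - 5) = (6 + 7)*(42 - 5) = 13*37 = 481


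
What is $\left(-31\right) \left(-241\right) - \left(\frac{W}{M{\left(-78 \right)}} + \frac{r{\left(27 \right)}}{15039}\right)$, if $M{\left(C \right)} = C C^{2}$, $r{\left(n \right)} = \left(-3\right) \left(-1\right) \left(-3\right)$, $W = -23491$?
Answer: $\frac{11684985889}{1564056} \approx 7471.0$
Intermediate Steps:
$r{\left(n \right)} = -9$ ($r{\left(n \right)} = 3 \left(-3\right) = -9$)
$M{\left(C \right)} = C^{3}$
$\left(-31\right) \left(-241\right) - \left(\frac{W}{M{\left(-78 \right)}} + \frac{r{\left(27 \right)}}{15039}\right) = \left(-31\right) \left(-241\right) - \left(- \frac{23491}{\left(-78\right)^{3}} - \frac{9}{15039}\right) = 7471 - \left(- \frac{23491}{-474552} - \frac{1}{1671}\right) = 7471 - \left(\left(-23491\right) \left(- \frac{1}{474552}\right) - \frac{1}{1671}\right) = 7471 - \left(\frac{139}{2808} - \frac{1}{1671}\right) = 7471 - \frac{76487}{1564056} = \frac{11684985889}{1564056}$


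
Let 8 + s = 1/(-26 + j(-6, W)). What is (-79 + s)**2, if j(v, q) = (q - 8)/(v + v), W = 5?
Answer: 80371225/10609 ≈ 7575.8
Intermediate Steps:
j(v, q) = (-8 + q)/(2*v) (j(v, q) = (-8 + q)/((2*v)) = (-8 + q)*(1/(2*v)) = (-8 + q)/(2*v))
s = -828/103 (s = -8 + 1/(-26 + (1/2)*(-8 + 5)/(-6)) = -8 + 1/(-26 + (1/2)*(-1/6)*(-3)) = -8 + 1/(-26 + 1/4) = -8 + 1/(-103/4) = -8 - 4/103 = -828/103 ≈ -8.0388)
(-79 + s)**2 = (-79 - 828/103)**2 = (-8965/103)**2 = 80371225/10609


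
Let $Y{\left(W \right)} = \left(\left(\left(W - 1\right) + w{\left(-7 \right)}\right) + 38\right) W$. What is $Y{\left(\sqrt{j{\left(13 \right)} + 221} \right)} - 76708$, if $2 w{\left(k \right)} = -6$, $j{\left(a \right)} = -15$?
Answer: $-76502 + 34 \sqrt{206} \approx -76014.0$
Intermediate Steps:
$w{\left(k \right)} = -3$ ($w{\left(k \right)} = \frac{1}{2} \left(-6\right) = -3$)
$Y{\left(W \right)} = W \left(34 + W\right)$ ($Y{\left(W \right)} = \left(\left(\left(W - 1\right) - 3\right) + 38\right) W = \left(\left(\left(-1 + W\right) - 3\right) + 38\right) W = \left(\left(-4 + W\right) + 38\right) W = \left(34 + W\right) W = W \left(34 + W\right)$)
$Y{\left(\sqrt{j{\left(13 \right)} + 221} \right)} - 76708 = \sqrt{-15 + 221} \left(34 + \sqrt{-15 + 221}\right) - 76708 = \sqrt{206} \left(34 + \sqrt{206}\right) - 76708 = -76708 + \sqrt{206} \left(34 + \sqrt{206}\right)$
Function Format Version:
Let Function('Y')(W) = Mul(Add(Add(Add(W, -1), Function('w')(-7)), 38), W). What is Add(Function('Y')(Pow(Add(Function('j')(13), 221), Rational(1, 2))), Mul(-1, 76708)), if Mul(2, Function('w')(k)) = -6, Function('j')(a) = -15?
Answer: Add(-76502, Mul(34, Pow(206, Rational(1, 2)))) ≈ -76014.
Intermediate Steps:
Function('w')(k) = -3 (Function('w')(k) = Mul(Rational(1, 2), -6) = -3)
Function('Y')(W) = Mul(W, Add(34, W)) (Function('Y')(W) = Mul(Add(Add(Add(W, -1), -3), 38), W) = Mul(Add(Add(Add(-1, W), -3), 38), W) = Mul(Add(Add(-4, W), 38), W) = Mul(Add(34, W), W) = Mul(W, Add(34, W)))
Add(Function('Y')(Pow(Add(Function('j')(13), 221), Rational(1, 2))), Mul(-1, 76708)) = Add(Mul(Pow(Add(-15, 221), Rational(1, 2)), Add(34, Pow(Add(-15, 221), Rational(1, 2)))), Mul(-1, 76708)) = Add(Mul(Pow(206, Rational(1, 2)), Add(34, Pow(206, Rational(1, 2)))), -76708) = Add(-76708, Mul(Pow(206, Rational(1, 2)), Add(34, Pow(206, Rational(1, 2)))))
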